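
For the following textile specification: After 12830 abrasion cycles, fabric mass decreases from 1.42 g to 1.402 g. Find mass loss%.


Formula: Mass loss% = ((m_before - m_after) / m_before) * 100
Step 1: Mass loss = 1.42 - 1.402 = 0.018 g
Step 2: Ratio = 0.018 / 1.42 = 0.0126761
Step 3: Mass loss% = 0.0126761 * 100 = 1.26761% ≈ 1.27%

1.27%


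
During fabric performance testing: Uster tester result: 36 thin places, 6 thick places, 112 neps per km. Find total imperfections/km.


Formula: Total = thin places + thick places + neps
Total = 36 + 6 + 112
Total = 154 imperfections/km

154 imperfections/km


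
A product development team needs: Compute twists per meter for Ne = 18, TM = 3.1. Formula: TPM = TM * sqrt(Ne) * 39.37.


Formula: TPM = TM * sqrt(Ne) * 39.37
Step 1: sqrt(Ne) = sqrt(18) = 4.2426
Step 2: TM * sqrt(Ne) = 3.1 * 4.2426 = 13.1521
Step 3: TPM = 13.1521 * 39.37 = 518 twists/m

518 twists/m


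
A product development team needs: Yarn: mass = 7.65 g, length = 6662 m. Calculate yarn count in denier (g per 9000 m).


Formula: den = (mass_g / length_m) * 9000
Substituting: den = (7.65 / 6662) * 9000
Intermediate: 7.65 / 6662 = 0.0011483 g/m
den = 0.0011483 * 9000 = 10.3 denier

10.3 denier


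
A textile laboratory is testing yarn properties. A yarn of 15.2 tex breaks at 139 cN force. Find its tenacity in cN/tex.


Formula: Tenacity = Breaking force / Linear density
Tenacity = 139 cN / 15.2 tex
Tenacity = 9.14 cN/tex

9.14 cN/tex


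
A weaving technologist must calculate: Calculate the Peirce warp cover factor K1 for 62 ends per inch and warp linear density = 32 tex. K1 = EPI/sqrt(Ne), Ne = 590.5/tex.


Formula: K1 = EPI / sqrt(Ne), with Ne = 590.5 / tex_warp
Step 1: Ne = 590.5 / 32 = 18.453
Step 2: sqrt(Ne) = sqrt(18.453) = 4.2957
Step 3: K1 = 62 / 4.2957 = 14.4

14.4


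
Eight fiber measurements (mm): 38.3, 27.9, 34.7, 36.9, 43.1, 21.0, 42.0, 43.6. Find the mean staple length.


Formula: Mean = sum of lengths / count
Sum = 38.3 + 27.9 + 34.7 + 36.9 + 43.1 + 21.0 + 42.0 + 43.6
Sum = 287.5 mm
Mean = 287.5 / 8 = 35.94 mm

35.94 mm


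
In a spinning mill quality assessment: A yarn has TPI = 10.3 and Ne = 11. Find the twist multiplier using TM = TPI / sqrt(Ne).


Formula: TM = TPI / sqrt(Ne)
Step 1: sqrt(Ne) = sqrt(11) = 3.3166
Step 2: TM = 10.3 / 3.3166 = 3.11

3.11 TM


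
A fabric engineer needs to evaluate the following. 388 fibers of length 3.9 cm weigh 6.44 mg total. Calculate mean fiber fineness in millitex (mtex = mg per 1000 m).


Formula: fineness (mtex) = mass (mg) / total length (km) = (mass_mg / total_length_m) * 1000
Step 1: Convert fiber length: 3.9 cm = 0.039 m
Step 2: Total fiber length = 388 * 0.039 = 15.132 m
Step 3: Linear density = 6.44 mg / 15.132 m = 0.4256 mg/m
Step 4: fineness = 0.4256 * 1000 = 425.6 mtex

425.6 mtex


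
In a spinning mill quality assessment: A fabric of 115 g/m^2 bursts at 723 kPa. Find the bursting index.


Formula: Bursting Index = Bursting Strength / Fabric GSM
BI = 723 kPa / 115 g/m^2
BI = 6.287 kPa/(g/m^2)

6.287 kPa/(g/m^2)


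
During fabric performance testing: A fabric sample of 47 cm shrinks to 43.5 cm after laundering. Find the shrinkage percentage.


Formula: Shrinkage% = ((L_before - L_after) / L_before) * 100
Step 1: Shrinkage = 47 - 43.5 = 3.5 cm
Step 2: Shrinkage% = (3.5 / 47) * 100
Step 3: Shrinkage% = 0.074468 * 100 = 7.4468% ≈ 7.4%

7.4%


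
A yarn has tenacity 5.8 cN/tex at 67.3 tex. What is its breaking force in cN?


Formula: Breaking force = Tenacity * Linear density
F = 5.8 cN/tex * 67.3 tex
F = 390.34 cN

390.34 cN


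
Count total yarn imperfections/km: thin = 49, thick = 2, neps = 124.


Formula: Total = thin places + thick places + neps
Total = 49 + 2 + 124
Total = 175 imperfections/km

175 imperfections/km


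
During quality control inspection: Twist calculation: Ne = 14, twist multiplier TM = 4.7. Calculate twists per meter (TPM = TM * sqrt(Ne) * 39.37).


Formula: TPM = TM * sqrt(Ne) * 39.37
Step 1: sqrt(Ne) = sqrt(14) = 3.7417
Step 2: TM * sqrt(Ne) = 4.7 * 3.7417 = 17.586
Step 3: TPM = 17.586 * 39.37 = 692 twists/m

692 twists/m


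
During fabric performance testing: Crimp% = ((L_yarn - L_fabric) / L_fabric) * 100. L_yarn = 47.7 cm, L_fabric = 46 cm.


Formula: Crimp% = ((L_yarn - L_fabric) / L_fabric) * 100
Step 1: Extension = 47.7 - 46 = 1.7 cm
Step 2: Crimp% = (1.7 / 46) * 100
Step 3: Crimp% = 0.036957 * 100 = 3.6957% ≈ 3.7%

3.7%


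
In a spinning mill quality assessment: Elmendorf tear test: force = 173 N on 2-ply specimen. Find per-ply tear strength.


Formula: Per-ply strength = Total force / Number of plies
Per-ply = 173 N / 2
Per-ply = 86.5 N

86.5 N


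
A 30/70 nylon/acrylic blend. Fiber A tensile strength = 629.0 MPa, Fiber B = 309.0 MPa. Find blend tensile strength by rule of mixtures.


Formula: Blend property = (fraction_A * property_A) + (fraction_B * property_B)
Step 1: Contribution A = 30/100 * 629.0 MPa = 188.7 MPa
Step 2: Contribution B = 70/100 * 309.0 MPa = 216.3 MPa
Step 3: Blend tensile strength = 188.7 + 216.3 = 405.0 MPa

405.0 MPa


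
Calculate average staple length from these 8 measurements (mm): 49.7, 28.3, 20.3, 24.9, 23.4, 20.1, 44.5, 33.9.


Formula: Mean = sum of lengths / count
Sum = 49.7 + 28.3 + 20.3 + 24.9 + 23.4 + 20.1 + 44.5 + 33.9
Sum = 245.1 mm
Mean = 245.1 / 8 = 30.64 mm

30.64 mm


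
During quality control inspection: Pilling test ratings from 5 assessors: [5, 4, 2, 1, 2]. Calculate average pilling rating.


Formula: Mean = sum / count
Sum = 5 + 4 + 2 + 1 + 2 = 14
Mean = 14 / 5 = 2.8

2.8


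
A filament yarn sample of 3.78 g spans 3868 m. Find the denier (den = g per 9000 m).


Formula: den = (mass_g / length_m) * 9000
Substituting: den = (3.78 / 3868) * 9000
Intermediate: 3.78 / 3868 = 0.00097725 g/m
den = 0.00097725 * 9000 = 8.8 denier

8.8 denier


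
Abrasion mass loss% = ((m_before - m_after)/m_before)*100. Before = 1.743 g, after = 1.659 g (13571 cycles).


Formula: Mass loss% = ((m_before - m_after) / m_before) * 100
Step 1: Mass loss = 1.743 - 1.659 = 0.084 g
Step 2: Ratio = 0.084 / 1.743 = 0.0481928
Step 3: Mass loss% = 0.0481928 * 100 = 4.81928% ≈ 4.82%

4.82%


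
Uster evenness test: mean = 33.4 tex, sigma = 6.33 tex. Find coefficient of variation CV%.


Formula: CV% = (standard deviation / mean) * 100
Step 1: Ratio = 6.33 / 33.4 = 0.189521
Step 2: CV% = 0.189521 * 100 = 18.9521% ≈ 19.0%

19.0%


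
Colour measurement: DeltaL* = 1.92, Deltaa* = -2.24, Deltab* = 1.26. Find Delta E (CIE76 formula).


Formula: Delta E = sqrt(dL*^2 + da*^2 + db*^2)
Step 1: dL*^2 = 1.92^2 = 3.6864
Step 2: da*^2 = (-2.24)^2 = 5.0176
Step 3: db*^2 = 1.26^2 = 1.5876
Step 4: Sum = 3.6864 + 5.0176 + 1.5876 = 10.2916
Step 5: Delta E = sqrt(10.2916) = 3.21

3.21 Delta E


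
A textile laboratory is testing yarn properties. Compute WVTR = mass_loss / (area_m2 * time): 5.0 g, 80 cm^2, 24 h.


Formula: WVTR = mass_loss / (area * time)
Step 1: Convert area: 80 cm^2 = 0.008 m^2
Step 2: WVTR = 5.0 g / (0.008 m^2 * 24 h)
Step 3: WVTR = 5.0 / 0.192 = 26.0 g/m^2/h

26.0 g/m^2/h


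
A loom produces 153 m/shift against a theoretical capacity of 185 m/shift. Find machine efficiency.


Formula: Efficiency% = (Actual output / Theoretical output) * 100
Efficiency% = (153 / 185) * 100
Efficiency% = 0.827027 * 100 = 82.7027% ≈ 82.7%

82.7%


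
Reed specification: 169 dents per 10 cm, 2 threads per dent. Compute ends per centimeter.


Formula: EPC = (dents per 10 cm * ends per dent) / 10
Step 1: Total ends per 10 cm = 169 * 2 = 338
Step 2: EPC = 338 / 10 = 33.8 ends/cm

33.8 ends/cm


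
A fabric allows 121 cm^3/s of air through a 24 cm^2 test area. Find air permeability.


Formula: Air Permeability = Airflow / Test Area
AP = 121 cm^3/s / 24 cm^2
AP = 5.0 cm^3/s/cm^2

5.0 cm^3/s/cm^2


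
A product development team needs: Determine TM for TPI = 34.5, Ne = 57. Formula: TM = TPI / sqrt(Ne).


Formula: TM = TPI / sqrt(Ne)
Step 1: sqrt(Ne) = sqrt(57) = 7.5498
Step 2: TM = 34.5 / 7.5498 = 4.57

4.57 TM


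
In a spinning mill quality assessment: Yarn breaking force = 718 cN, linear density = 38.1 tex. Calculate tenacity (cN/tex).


Formula: Tenacity = Breaking force / Linear density
Tenacity = 718 cN / 38.1 tex
Tenacity = 18.85 cN/tex

18.85 cN/tex


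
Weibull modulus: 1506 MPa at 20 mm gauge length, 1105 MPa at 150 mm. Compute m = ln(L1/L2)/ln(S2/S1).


Formula: m = ln(L1/L2) / ln(S2/S1)
Step 1: ln(L1/L2) = ln(20/150) = -2.01490
Step 2: S2/S1 = 1105/1506 = 0.73373
Step 3: ln(S2/S1) = ln(0.73373) = -0.30961
Step 4: m = -2.01490 / -0.30961 = 6.51

6.51 (Weibull m)


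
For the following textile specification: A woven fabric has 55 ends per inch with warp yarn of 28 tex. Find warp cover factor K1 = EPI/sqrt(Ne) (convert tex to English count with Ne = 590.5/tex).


Formula: K1 = EPI / sqrt(Ne), with Ne = 590.5 / tex_warp
Step 1: Ne = 590.5 / 28 = 21.089
Step 2: sqrt(Ne) = sqrt(21.089) = 4.5923
Step 3: K1 = 55 / 4.5923 = 12.0

12.0


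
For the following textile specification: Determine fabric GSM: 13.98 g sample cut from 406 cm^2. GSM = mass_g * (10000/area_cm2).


Formula: GSM = mass_g / area_m2
Step 1: Convert area: 406 cm^2 = 406 / 10000 = 0.0406 m^2
Step 2: GSM = 13.98 g / 0.0406 m^2 = 344.3 g/m^2

344.3 g/m^2


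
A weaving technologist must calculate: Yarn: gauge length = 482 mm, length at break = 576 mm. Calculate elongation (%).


Formula: Elongation (%) = ((L_break - L0) / L0) * 100
Step 1: Extension = 576 - 482 = 94 mm
Step 2: Elongation = (94 / 482) * 100
Step 3: Elongation = 0.195021 * 100 = 19.5021% ≈ 19.5%

19.5%


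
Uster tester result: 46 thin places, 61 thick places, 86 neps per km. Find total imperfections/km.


Formula: Total = thin places + thick places + neps
Total = 46 + 61 + 86
Total = 193 imperfections/km

193 imperfections/km


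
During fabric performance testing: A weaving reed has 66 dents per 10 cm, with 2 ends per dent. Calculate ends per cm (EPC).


Formula: EPC = (dents per 10 cm * ends per dent) / 10
Step 1: Total ends per 10 cm = 66 * 2 = 132
Step 2: EPC = 132 / 10 = 13.2 ends/cm

13.2 ends/cm


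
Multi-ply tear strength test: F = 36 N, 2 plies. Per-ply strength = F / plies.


Formula: Per-ply strength = Total force / Number of plies
Per-ply = 36 N / 2
Per-ply = 18 N

18 N


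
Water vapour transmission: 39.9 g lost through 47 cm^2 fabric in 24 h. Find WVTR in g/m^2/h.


Formula: WVTR = mass_loss / (area * time)
Step 1: Convert area: 47 cm^2 = 0.0047 m^2
Step 2: WVTR = 39.9 g / (0.0047 m^2 * 24 h)
Step 3: WVTR = 39.9 / 0.1128 = 353.7 g/m^2/h

353.7 g/m^2/h


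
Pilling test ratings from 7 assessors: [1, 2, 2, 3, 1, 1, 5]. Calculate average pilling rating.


Formula: Mean = sum / count
Sum = 1 + 2 + 2 + 3 + 1 + 1 + 5 = 15
Mean = 15 / 7 = 2.1

2.1


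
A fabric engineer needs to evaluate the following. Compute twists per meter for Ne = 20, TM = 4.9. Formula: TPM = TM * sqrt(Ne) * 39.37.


Formula: TPM = TM * sqrt(Ne) * 39.37
Step 1: sqrt(Ne) = sqrt(20) = 4.4721
Step 2: TM * sqrt(Ne) = 4.9 * 4.4721 = 21.9133
Step 3: TPM = 21.9133 * 39.37 = 863 twists/m

863 twists/m


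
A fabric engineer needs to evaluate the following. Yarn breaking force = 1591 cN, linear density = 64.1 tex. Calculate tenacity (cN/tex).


Formula: Tenacity = Breaking force / Linear density
Tenacity = 1591 cN / 64.1 tex
Tenacity = 24.82 cN/tex

24.82 cN/tex


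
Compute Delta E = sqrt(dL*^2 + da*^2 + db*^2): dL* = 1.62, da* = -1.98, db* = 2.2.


Formula: Delta E = sqrt(dL*^2 + da*^2 + db*^2)
Step 1: dL*^2 = 1.62^2 = 2.6244
Step 2: da*^2 = (-1.98)^2 = 3.9204
Step 3: db*^2 = 2.2^2 = 4.84
Step 4: Sum = 2.6244 + 3.9204 + 4.84 = 11.3848
Step 5: Delta E = sqrt(11.3848) = 3.37

3.37 Delta E


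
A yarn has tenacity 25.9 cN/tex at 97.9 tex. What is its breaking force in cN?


Formula: Breaking force = Tenacity * Linear density
F = 25.9 cN/tex * 97.9 tex
F = 2535.61 cN

2535.61 cN


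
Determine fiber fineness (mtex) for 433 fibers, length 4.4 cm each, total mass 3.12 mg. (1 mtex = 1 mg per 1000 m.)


Formula: fineness (mtex) = mass (mg) / total length (km) = (mass_mg / total_length_m) * 1000
Step 1: Convert fiber length: 4.4 cm = 0.044 m
Step 2: Total fiber length = 433 * 0.044 = 19.052 m
Step 3: Linear density = 3.12 mg / 19.052 m = 0.1638 mg/m
Step 4: fineness = 0.1638 * 1000 = 163.8 mtex

163.8 mtex


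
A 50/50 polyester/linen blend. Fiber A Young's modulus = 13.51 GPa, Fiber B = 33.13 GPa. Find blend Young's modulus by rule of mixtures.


Formula: Blend property = (fraction_A * property_A) + (fraction_B * property_B)
Step 1: Contribution A = 50/100 * 13.51 GPa = 6.755 GPa
Step 2: Contribution B = 50/100 * 33.13 GPa = 16.565 GPa
Step 3: Blend Young's modulus = 6.755 + 16.565 = 23.32 GPa

23.32 GPa


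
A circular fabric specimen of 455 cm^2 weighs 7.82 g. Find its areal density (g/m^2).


Formula: GSM = mass_g / area_m2
Step 1: Convert area: 455 cm^2 = 455 / 10000 = 0.0455 m^2
Step 2: GSM = 7.82 g / 0.0455 m^2 = 171.9 g/m^2

171.9 g/m^2


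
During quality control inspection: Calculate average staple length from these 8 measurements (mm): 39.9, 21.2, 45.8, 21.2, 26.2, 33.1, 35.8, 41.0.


Formula: Mean = sum of lengths / count
Sum = 39.9 + 21.2 + 45.8 + 21.2 + 26.2 + 33.1 + 35.8 + 41.0
Sum = 264.2 mm
Mean = 264.2 / 8 = 33.03 mm

33.03 mm


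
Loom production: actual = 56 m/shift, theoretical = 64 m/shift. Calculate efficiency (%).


Formula: Efficiency% = (Actual output / Theoretical output) * 100
Efficiency% = (56 / 64) * 100
Efficiency% = 0.875 * 100 = 87.5%

87.5%


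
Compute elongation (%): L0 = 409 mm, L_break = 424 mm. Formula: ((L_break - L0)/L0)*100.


Formula: Elongation (%) = ((L_break - L0) / L0) * 100
Step 1: Extension = 424 - 409 = 15 mm
Step 2: Elongation = (15 / 409) * 100
Step 3: Elongation = 0.036675 * 100 = 3.6675% ≈ 3.7%

3.7%


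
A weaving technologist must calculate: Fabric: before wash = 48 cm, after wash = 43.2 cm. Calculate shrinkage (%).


Formula: Shrinkage% = ((L_before - L_after) / L_before) * 100
Step 1: Shrinkage = 48 - 43.2 = 4.8 cm
Step 2: Shrinkage% = (4.8 / 48) * 100
Step 3: Shrinkage% = 0.1 * 100 = 10.0%

10.0%


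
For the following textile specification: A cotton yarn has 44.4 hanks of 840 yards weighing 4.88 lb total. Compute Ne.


Formula: Ne = hanks / mass_lb
Substituting: Ne = 44.4 / 4.88
Ne = 9.1

9.1 Ne


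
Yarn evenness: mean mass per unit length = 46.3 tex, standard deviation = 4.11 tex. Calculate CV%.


Formula: CV% = (standard deviation / mean) * 100
Step 1: Ratio = 4.11 / 46.3 = 0.088769
Step 2: CV% = 0.088769 * 100 = 8.8769% ≈ 8.9%

8.9%


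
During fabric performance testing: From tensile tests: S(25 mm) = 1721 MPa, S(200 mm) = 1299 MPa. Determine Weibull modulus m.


Formula: m = ln(L1/L2) / ln(S2/S1)
Step 1: ln(L1/L2) = ln(25/200) = -2.07944
Step 2: S2/S1 = 1299/1721 = 0.75479
Step 3: ln(S2/S1) = ln(0.75479) = -0.28132
Step 4: m = -2.07944 / -0.28132 = 7.39

7.39 (Weibull m)


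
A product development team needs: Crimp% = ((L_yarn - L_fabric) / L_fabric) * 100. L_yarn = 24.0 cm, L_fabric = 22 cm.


Formula: Crimp% = ((L_yarn - L_fabric) / L_fabric) * 100
Step 1: Extension = 24.0 - 22 = 2.0 cm
Step 2: Crimp% = (2.0 / 22) * 100
Step 3: Crimp% = 0.090909 * 100 = 9.0909% ≈ 9.1%

9.1%


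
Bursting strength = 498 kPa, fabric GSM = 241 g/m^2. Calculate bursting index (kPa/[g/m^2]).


Formula: Bursting Index = Bursting Strength / Fabric GSM
BI = 498 kPa / 241 g/m^2
BI = 2.066 kPa/(g/m^2)

2.066 kPa/(g/m^2)


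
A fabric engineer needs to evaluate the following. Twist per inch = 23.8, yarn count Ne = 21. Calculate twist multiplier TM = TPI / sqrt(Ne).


Formula: TM = TPI / sqrt(Ne)
Step 1: sqrt(Ne) = sqrt(21) = 4.5826
Step 2: TM = 23.8 / 4.5826 = 5.19

5.19 TM


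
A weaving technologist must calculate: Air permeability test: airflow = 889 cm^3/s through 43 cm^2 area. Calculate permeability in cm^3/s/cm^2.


Formula: Air Permeability = Airflow / Test Area
AP = 889 cm^3/s / 43 cm^2
AP = 20.7 cm^3/s/cm^2

20.7 cm^3/s/cm^2


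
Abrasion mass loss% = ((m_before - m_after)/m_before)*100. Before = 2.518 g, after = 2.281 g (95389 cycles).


Formula: Mass loss% = ((m_before - m_after) / m_before) * 100
Step 1: Mass loss = 2.518 - 2.281 = 0.237 g
Step 2: Ratio = 0.237 / 2.518 = 0.0941223
Step 3: Mass loss% = 0.0941223 * 100 = 9.41223% ≈ 9.41%

9.41%


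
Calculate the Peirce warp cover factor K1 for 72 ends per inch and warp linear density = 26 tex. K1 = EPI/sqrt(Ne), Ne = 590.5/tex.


Formula: K1 = EPI / sqrt(Ne), with Ne = 590.5 / tex_warp
Step 1: Ne = 590.5 / 26 = 22.712
Step 2: sqrt(Ne) = sqrt(22.712) = 4.7657
Step 3: K1 = 72 / 4.7657 = 15.1

15.1


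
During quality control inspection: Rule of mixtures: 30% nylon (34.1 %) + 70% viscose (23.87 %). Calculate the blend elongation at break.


Formula: Blend property = (fraction_A * property_A) + (fraction_B * property_B)
Step 1: Contribution A = 30/100 * 34.1 % = 10.23 %
Step 2: Contribution B = 70/100 * 23.87 % = 16.709 %
Step 3: Blend elongation at break = 10.23 + 16.709 = 26.939 %

26.939 %


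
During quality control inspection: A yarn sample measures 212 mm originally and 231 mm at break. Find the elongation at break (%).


Formula: Elongation (%) = ((L_break - L0) / L0) * 100
Step 1: Extension = 231 - 212 = 19 mm
Step 2: Elongation = (19 / 212) * 100
Step 3: Elongation = 0.089623 * 100 = 8.9623% ≈ 9.0%

9.0%


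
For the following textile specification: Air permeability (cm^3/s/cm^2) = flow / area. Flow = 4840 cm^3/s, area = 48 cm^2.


Formula: Air Permeability = Airflow / Test Area
AP = 4840 cm^3/s / 48 cm^2
AP = 100.8 cm^3/s/cm^2

100.8 cm^3/s/cm^2


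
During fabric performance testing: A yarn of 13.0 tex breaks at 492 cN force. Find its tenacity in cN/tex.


Formula: Tenacity = Breaking force / Linear density
Tenacity = 492 cN / 13.0 tex
Tenacity = 37.85 cN/tex

37.85 cN/tex


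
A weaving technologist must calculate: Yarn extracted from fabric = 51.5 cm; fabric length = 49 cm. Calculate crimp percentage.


Formula: Crimp% = ((L_yarn - L_fabric) / L_fabric) * 100
Step 1: Extension = 51.5 - 49 = 2.5 cm
Step 2: Crimp% = (2.5 / 49) * 100
Step 3: Crimp% = 0.05102 * 100 = 5.102% ≈ 5.1%

5.1%


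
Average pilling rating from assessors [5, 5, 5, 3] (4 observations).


Formula: Mean = sum / count
Sum = 5 + 5 + 5 + 3 = 18
Mean = 18 / 4 = 4.5

4.5


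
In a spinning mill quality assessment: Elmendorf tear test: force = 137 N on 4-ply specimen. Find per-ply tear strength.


Formula: Per-ply strength = Total force / Number of plies
Per-ply = 137 N / 4
Per-ply = 34.25 N

34.25 N


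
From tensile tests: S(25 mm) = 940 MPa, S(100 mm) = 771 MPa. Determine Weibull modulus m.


Formula: m = ln(L1/L2) / ln(S2/S1)
Step 1: ln(L1/L2) = ln(25/100) = -1.38629
Step 2: S2/S1 = 771/940 = 0.82021
Step 3: ln(S2/S1) = ln(0.82021) = -0.19819
Step 4: m = -1.38629 / -0.19819 = 6.99

6.99 (Weibull m)


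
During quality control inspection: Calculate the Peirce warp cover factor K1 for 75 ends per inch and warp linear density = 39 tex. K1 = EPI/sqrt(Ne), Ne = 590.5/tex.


Formula: K1 = EPI / sqrt(Ne), with Ne = 590.5 / tex_warp
Step 1: Ne = 590.5 / 39 = 15.141
Step 2: sqrt(Ne) = sqrt(15.141) = 3.8911
Step 3: K1 = 75 / 3.8911 = 19.3

19.3


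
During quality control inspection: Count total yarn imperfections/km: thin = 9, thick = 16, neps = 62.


Formula: Total = thin places + thick places + neps
Total = 9 + 16 + 62
Total = 87 imperfections/km

87 imperfections/km


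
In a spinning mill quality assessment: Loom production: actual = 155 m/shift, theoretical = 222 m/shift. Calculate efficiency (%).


Formula: Efficiency% = (Actual output / Theoretical output) * 100
Efficiency% = (155 / 222) * 100
Efficiency% = 0.698198 * 100 = 69.8198% ≈ 69.8%

69.8%


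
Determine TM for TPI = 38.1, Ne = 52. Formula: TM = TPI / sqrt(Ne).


Formula: TM = TPI / sqrt(Ne)
Step 1: sqrt(Ne) = sqrt(52) = 7.2111
Step 2: TM = 38.1 / 7.2111 = 5.28

5.28 TM


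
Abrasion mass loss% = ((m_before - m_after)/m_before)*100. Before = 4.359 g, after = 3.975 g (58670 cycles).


Formula: Mass loss% = ((m_before - m_after) / m_before) * 100
Step 1: Mass loss = 4.359 - 3.975 = 0.384 g
Step 2: Ratio = 0.384 / 4.359 = 0.0880936
Step 3: Mass loss% = 0.0880936 * 100 = 8.80936% ≈ 8.81%

8.81%


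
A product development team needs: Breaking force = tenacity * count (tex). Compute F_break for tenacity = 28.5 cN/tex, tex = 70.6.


Formula: Breaking force = Tenacity * Linear density
F = 28.5 cN/tex * 70.6 tex
F = 2012.10 cN

2012.10 cN


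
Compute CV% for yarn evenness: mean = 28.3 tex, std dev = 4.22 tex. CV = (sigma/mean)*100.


Formula: CV% = (standard deviation / mean) * 100
Step 1: Ratio = 4.22 / 28.3 = 0.149117
Step 2: CV% = 0.149117 * 100 = 14.9117% ≈ 14.9%

14.9%


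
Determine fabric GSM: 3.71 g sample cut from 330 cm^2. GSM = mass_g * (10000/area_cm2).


Formula: GSM = mass_g / area_m2
Step 1: Convert area: 330 cm^2 = 330 / 10000 = 0.033 m^2
Step 2: GSM = 3.71 g / 0.033 m^2 = 112.4 g/m^2

112.4 g/m^2


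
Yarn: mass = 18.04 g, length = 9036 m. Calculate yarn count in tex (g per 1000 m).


Formula: Tex = (mass_g / length_m) * 1000
Substituting: Tex = (18.04 / 9036) * 1000
Intermediate: 18.04 / 9036 = 0.00199646 g/m
Tex = 0.00199646 * 1000 = 2.00 tex

2.00 tex


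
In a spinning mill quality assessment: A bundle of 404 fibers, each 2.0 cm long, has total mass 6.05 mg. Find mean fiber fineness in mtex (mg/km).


Formula: fineness (mtex) = mass (mg) / total length (km) = (mass_mg / total_length_m) * 1000
Step 1: Convert fiber length: 2.0 cm = 0.02 m
Step 2: Total fiber length = 404 * 0.02 = 8.08 m
Step 3: Linear density = 6.05 mg / 8.08 m = 0.7488 mg/m
Step 4: fineness = 0.7488 * 1000 = 748.8 mtex

748.8 mtex


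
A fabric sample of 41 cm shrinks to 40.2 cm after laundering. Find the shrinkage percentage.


Formula: Shrinkage% = ((L_before - L_after) / L_before) * 100
Step 1: Shrinkage = 41 - 40.2 = 0.8 cm
Step 2: Shrinkage% = (0.8 / 41) * 100
Step 3: Shrinkage% = 0.019512 * 100 = 1.9512% ≈ 2.0%

2.0%


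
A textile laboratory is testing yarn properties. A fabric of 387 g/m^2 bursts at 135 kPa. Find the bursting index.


Formula: Bursting Index = Bursting Strength / Fabric GSM
BI = 135 kPa / 387 g/m^2
BI = 0.349 kPa/(g/m^2)

0.349 kPa/(g/m^2)


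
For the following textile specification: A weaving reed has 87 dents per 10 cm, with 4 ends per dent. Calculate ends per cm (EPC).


Formula: EPC = (dents per 10 cm * ends per dent) / 10
Step 1: Total ends per 10 cm = 87 * 4 = 348
Step 2: EPC = 348 / 10 = 34.8 ends/cm

34.8 ends/cm


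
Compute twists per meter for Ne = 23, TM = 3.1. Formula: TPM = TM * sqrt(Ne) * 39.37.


Formula: TPM = TM * sqrt(Ne) * 39.37
Step 1: sqrt(Ne) = sqrt(23) = 4.7958
Step 2: TM * sqrt(Ne) = 3.1 * 4.7958 = 14.867
Step 3: TPM = 14.867 * 39.37 = 585 twists/m

585 twists/m


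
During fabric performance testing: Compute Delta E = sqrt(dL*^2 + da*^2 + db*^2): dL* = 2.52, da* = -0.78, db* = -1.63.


Formula: Delta E = sqrt(dL*^2 + da*^2 + db*^2)
Step 1: dL*^2 = 2.52^2 = 6.3504
Step 2: da*^2 = (-0.78)^2 = 0.6084
Step 3: db*^2 = (-1.63)^2 = 2.6569
Step 4: Sum = 6.3504 + 0.6084 + 2.6569 = 9.6157
Step 5: Delta E = sqrt(9.6157) = 3.1

3.1 Delta E


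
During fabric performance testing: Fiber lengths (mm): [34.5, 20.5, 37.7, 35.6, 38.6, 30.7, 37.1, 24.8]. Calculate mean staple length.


Formula: Mean = sum of lengths / count
Sum = 34.5 + 20.5 + 37.7 + 35.6 + 38.6 + 30.7 + 37.1 + 24.8
Sum = 259.5 mm
Mean = 259.5 / 8 = 32.44 mm

32.44 mm


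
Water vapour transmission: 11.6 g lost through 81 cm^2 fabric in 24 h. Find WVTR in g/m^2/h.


Formula: WVTR = mass_loss / (area * time)
Step 1: Convert area: 81 cm^2 = 0.0081 m^2
Step 2: WVTR = 11.6 g / (0.0081 m^2 * 24 h)
Step 3: WVTR = 11.6 / 0.1944 = 59.7 g/m^2/h

59.7 g/m^2/h


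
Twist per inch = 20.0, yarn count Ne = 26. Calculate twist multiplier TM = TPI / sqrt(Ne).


Formula: TM = TPI / sqrt(Ne)
Step 1: sqrt(Ne) = sqrt(26) = 5.099
Step 2: TM = 20.0 / 5.099 = 3.92

3.92 TM


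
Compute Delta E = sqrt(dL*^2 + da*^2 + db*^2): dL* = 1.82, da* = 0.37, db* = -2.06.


Formula: Delta E = sqrt(dL*^2 + da*^2 + db*^2)
Step 1: dL*^2 = 1.82^2 = 3.3124
Step 2: da*^2 = 0.37^2 = 0.1369
Step 3: db*^2 = (-2.06)^2 = 4.2436
Step 4: Sum = 3.3124 + 0.1369 + 4.2436 = 7.6929
Step 5: Delta E = sqrt(7.6929) = 2.77

2.77 Delta E


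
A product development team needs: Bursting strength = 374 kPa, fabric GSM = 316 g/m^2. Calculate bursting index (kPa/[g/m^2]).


Formula: Bursting Index = Bursting Strength / Fabric GSM
BI = 374 kPa / 316 g/m^2
BI = 1.184 kPa/(g/m^2)

1.184 kPa/(g/m^2)


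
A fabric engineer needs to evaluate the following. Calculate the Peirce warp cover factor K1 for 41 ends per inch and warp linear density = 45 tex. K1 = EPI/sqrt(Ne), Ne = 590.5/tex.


Formula: K1 = EPI / sqrt(Ne), with Ne = 590.5 / tex_warp
Step 1: Ne = 590.5 / 45 = 13.122
Step 2: sqrt(Ne) = sqrt(13.122) = 3.6224
Step 3: K1 = 41 / 3.6224 = 11.3

11.3


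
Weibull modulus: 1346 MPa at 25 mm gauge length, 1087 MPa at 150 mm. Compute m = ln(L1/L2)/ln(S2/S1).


Formula: m = ln(L1/L2) / ln(S2/S1)
Step 1: ln(L1/L2) = ln(25/150) = -1.79176
Step 2: S2/S1 = 1087/1346 = 0.80758
Step 3: ln(S2/S1) = ln(0.80758) = -0.21371
Step 4: m = -1.79176 / -0.21371 = 8.38

8.38 (Weibull m)


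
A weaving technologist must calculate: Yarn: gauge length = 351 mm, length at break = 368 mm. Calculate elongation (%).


Formula: Elongation (%) = ((L_break - L0) / L0) * 100
Step 1: Extension = 368 - 351 = 17 mm
Step 2: Elongation = (17 / 351) * 100
Step 3: Elongation = 0.048433 * 100 = 4.8433% ≈ 4.8%

4.8%


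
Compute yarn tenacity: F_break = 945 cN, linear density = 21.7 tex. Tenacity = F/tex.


Formula: Tenacity = Breaking force / Linear density
Tenacity = 945 cN / 21.7 tex
Tenacity = 43.55 cN/tex

43.55 cN/tex


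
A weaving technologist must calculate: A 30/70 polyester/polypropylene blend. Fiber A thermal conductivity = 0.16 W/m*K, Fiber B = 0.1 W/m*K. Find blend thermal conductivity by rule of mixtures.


Formula: Blend property = (fraction_A * property_A) + (fraction_B * property_B)
Step 1: Contribution A = 30/100 * 0.16 W/m*K = 0.048 W/m*K
Step 2: Contribution B = 70/100 * 0.1 W/m*K = 0.07 W/m*K
Step 3: Blend thermal conductivity = 0.048 + 0.07 = 0.118 W/m*K

0.118 W/m*K


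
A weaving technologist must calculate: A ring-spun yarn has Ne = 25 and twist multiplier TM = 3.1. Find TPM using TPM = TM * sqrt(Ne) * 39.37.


Formula: TPM = TM * sqrt(Ne) * 39.37
Step 1: sqrt(Ne) = sqrt(25) = 5
Step 2: TM * sqrt(Ne) = 3.1 * 5 = 15.5
Step 3: TPM = 15.5 * 39.37 = 610 twists/m

610 twists/m


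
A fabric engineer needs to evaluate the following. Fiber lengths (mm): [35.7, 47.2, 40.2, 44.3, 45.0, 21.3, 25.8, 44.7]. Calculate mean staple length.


Formula: Mean = sum of lengths / count
Sum = 35.7 + 47.2 + 40.2 + 44.3 + 45.0 + 21.3 + 25.8 + 44.7
Sum = 304.2 mm
Mean = 304.2 / 8 = 38.03 mm

38.03 mm


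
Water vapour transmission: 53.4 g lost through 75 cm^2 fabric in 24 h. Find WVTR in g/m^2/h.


Formula: WVTR = mass_loss / (area * time)
Step 1: Convert area: 75 cm^2 = 0.0075 m^2
Step 2: WVTR = 53.4 g / (0.0075 m^2 * 24 h)
Step 3: WVTR = 53.4 / 0.18 = 296.7 g/m^2/h

296.7 g/m^2/h


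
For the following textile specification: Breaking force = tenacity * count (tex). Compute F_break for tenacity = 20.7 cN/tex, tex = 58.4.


Formula: Breaking force = Tenacity * Linear density
F = 20.7 cN/tex * 58.4 tex
F = 1208.88 cN

1208.88 cN


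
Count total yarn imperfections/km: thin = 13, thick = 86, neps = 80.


Formula: Total = thin places + thick places + neps
Total = 13 + 86 + 80
Total = 179 imperfections/km

179 imperfections/km


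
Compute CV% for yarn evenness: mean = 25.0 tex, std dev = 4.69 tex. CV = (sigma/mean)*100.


Formula: CV% = (standard deviation / mean) * 100
Step 1: Ratio = 4.69 / 25.0 = 0.1876
Step 2: CV% = 0.1876 * 100 = 18.76% ≈ 18.8%

18.8%


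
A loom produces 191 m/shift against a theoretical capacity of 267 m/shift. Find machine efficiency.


Formula: Efficiency% = (Actual output / Theoretical output) * 100
Efficiency% = (191 / 267) * 100
Efficiency% = 0.715356 * 100 = 71.5356% ≈ 71.5%

71.5%


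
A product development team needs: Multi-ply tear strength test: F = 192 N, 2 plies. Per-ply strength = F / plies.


Formula: Per-ply strength = Total force / Number of plies
Per-ply = 192 N / 2
Per-ply = 96 N

96 N


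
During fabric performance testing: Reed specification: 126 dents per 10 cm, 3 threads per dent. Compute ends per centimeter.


Formula: EPC = (dents per 10 cm * ends per dent) / 10
Step 1: Total ends per 10 cm = 126 * 3 = 378
Step 2: EPC = 378 / 10 = 37.8 ends/cm

37.8 ends/cm


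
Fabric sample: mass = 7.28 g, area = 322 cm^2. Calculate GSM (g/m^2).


Formula: GSM = mass_g / area_m2
Step 1: Convert area: 322 cm^2 = 322 / 10000 = 0.0322 m^2
Step 2: GSM = 7.28 g / 0.0322 m^2 = 226.1 g/m^2

226.1 g/m^2


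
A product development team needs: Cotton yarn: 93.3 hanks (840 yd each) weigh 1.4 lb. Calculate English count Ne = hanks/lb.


Formula: Ne = hanks / mass_lb
Substituting: Ne = 93.3 / 1.4
Ne = 66.6

66.6 Ne


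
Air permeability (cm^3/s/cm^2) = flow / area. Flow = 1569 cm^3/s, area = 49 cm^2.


Formula: Air Permeability = Airflow / Test Area
AP = 1569 cm^3/s / 49 cm^2
AP = 32.0 cm^3/s/cm^2

32.0 cm^3/s/cm^2


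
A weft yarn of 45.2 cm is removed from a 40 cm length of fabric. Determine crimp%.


Formula: Crimp% = ((L_yarn - L_fabric) / L_fabric) * 100
Step 1: Extension = 45.2 - 40 = 5.2 cm
Step 2: Crimp% = (5.2 / 40) * 100
Step 3: Crimp% = 0.13 * 100 = 13.0%

13.0%


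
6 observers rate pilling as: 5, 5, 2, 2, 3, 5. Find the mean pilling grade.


Formula: Mean = sum / count
Sum = 5 + 5 + 2 + 2 + 3 + 5 = 22
Mean = 22 / 6 = 3.7

3.7


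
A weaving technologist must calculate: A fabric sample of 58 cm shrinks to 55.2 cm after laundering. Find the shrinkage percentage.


Formula: Shrinkage% = ((L_before - L_after) / L_before) * 100
Step 1: Shrinkage = 58 - 55.2 = 2.8 cm
Step 2: Shrinkage% = (2.8 / 58) * 100
Step 3: Shrinkage% = 0.048276 * 100 = 4.8276% ≈ 4.8%

4.8%


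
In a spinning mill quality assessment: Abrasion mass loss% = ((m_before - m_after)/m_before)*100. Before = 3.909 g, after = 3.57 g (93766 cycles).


Formula: Mass loss% = ((m_before - m_after) / m_before) * 100
Step 1: Mass loss = 3.909 - 3.57 = 0.339 g
Step 2: Ratio = 0.339 / 3.909 = 0.0867229
Step 3: Mass loss% = 0.0867229 * 100 = 8.67229% ≈ 8.67%

8.67%


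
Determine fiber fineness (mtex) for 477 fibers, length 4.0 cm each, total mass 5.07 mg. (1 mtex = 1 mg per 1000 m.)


Formula: fineness (mtex) = mass (mg) / total length (km) = (mass_mg / total_length_m) * 1000
Step 1: Convert fiber length: 4.0 cm = 0.04 m
Step 2: Total fiber length = 477 * 0.04 = 19.08 m
Step 3: Linear density = 5.07 mg / 19.08 m = 0.2657 mg/m
Step 4: fineness = 0.2657 * 1000 = 265.7 mtex

265.7 mtex


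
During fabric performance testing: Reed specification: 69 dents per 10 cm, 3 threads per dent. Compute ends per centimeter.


Formula: EPC = (dents per 10 cm * ends per dent) / 10
Step 1: Total ends per 10 cm = 69 * 3 = 207
Step 2: EPC = 207 / 10 = 20.7 ends/cm

20.7 ends/cm


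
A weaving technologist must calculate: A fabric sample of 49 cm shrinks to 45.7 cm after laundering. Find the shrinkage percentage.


Formula: Shrinkage% = ((L_before - L_after) / L_before) * 100
Step 1: Shrinkage = 49 - 45.7 = 3.3 cm
Step 2: Shrinkage% = (3.3 / 49) * 100
Step 3: Shrinkage% = 0.067347 * 100 = 6.7347% ≈ 6.7%

6.7%


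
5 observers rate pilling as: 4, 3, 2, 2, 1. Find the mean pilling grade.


Formula: Mean = sum / count
Sum = 4 + 3 + 2 + 2 + 1 = 12
Mean = 12 / 5 = 2.4

2.4


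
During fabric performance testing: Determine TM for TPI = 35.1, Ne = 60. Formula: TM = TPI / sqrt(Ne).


Formula: TM = TPI / sqrt(Ne)
Step 1: sqrt(Ne) = sqrt(60) = 7.746
Step 2: TM = 35.1 / 7.746 = 4.53

4.53 TM


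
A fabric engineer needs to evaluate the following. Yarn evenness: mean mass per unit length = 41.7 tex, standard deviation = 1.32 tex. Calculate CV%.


Formula: CV% = (standard deviation / mean) * 100
Step 1: Ratio = 1.32 / 41.7 = 0.031655
Step 2: CV% = 0.031655 * 100 = 3.1655% ≈ 3.2%

3.2%


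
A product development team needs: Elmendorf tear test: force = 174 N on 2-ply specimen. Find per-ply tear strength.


Formula: Per-ply strength = Total force / Number of plies
Per-ply = 174 N / 2
Per-ply = 87 N

87 N


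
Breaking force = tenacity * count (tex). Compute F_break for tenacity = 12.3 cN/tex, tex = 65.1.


Formula: Breaking force = Tenacity * Linear density
F = 12.3 cN/tex * 65.1 tex
F = 800.73 cN

800.73 cN


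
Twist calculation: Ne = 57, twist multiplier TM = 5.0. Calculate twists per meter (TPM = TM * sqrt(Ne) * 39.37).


Formula: TPM = TM * sqrt(Ne) * 39.37
Step 1: sqrt(Ne) = sqrt(57) = 7.5498
Step 2: TM * sqrt(Ne) = 5.0 * 7.5498 = 37.749
Step 3: TPM = 37.749 * 39.37 = 1486 twists/m

1486 twists/m


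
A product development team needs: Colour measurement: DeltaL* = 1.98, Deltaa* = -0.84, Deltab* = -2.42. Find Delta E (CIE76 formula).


Formula: Delta E = sqrt(dL*^2 + da*^2 + db*^2)
Step 1: dL*^2 = 1.98^2 = 3.9204
Step 2: da*^2 = (-0.84)^2 = 0.7056
Step 3: db*^2 = (-2.42)^2 = 5.8564
Step 4: Sum = 3.9204 + 0.7056 + 5.8564 = 10.4824
Step 5: Delta E = sqrt(10.4824) = 3.24

3.24 Delta E


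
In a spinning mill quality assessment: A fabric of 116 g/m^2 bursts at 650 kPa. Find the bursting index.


Formula: Bursting Index = Bursting Strength / Fabric GSM
BI = 650 kPa / 116 g/m^2
BI = 5.603 kPa/(g/m^2)

5.603 kPa/(g/m^2)


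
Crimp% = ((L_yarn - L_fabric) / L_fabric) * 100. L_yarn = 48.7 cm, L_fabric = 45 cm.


Formula: Crimp% = ((L_yarn - L_fabric) / L_fabric) * 100
Step 1: Extension = 48.7 - 45 = 3.7 cm
Step 2: Crimp% = (3.7 / 45) * 100
Step 3: Crimp% = 0.082222 * 100 = 8.2222% ≈ 8.2%

8.2%


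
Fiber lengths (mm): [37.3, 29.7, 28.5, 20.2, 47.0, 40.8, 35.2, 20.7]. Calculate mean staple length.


Formula: Mean = sum of lengths / count
Sum = 37.3 + 29.7 + 28.5 + 20.2 + 47.0 + 40.8 + 35.2 + 20.7
Sum = 259.4 mm
Mean = 259.4 / 8 = 32.43 mm

32.43 mm


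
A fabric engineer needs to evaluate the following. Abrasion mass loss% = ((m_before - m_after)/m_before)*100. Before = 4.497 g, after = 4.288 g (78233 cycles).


Formula: Mass loss% = ((m_before - m_after) / m_before) * 100
Step 1: Mass loss = 4.497 - 4.288 = 0.209 g
Step 2: Ratio = 0.209 / 4.497 = 0.0464754
Step 3: Mass loss% = 0.0464754 * 100 = 4.64754% ≈ 4.65%

4.65%


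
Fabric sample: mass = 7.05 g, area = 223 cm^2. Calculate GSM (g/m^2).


Formula: GSM = mass_g / area_m2
Step 1: Convert area: 223 cm^2 = 223 / 10000 = 0.0223 m^2
Step 2: GSM = 7.05 g / 0.0223 m^2 = 316.1 g/m^2

316.1 g/m^2


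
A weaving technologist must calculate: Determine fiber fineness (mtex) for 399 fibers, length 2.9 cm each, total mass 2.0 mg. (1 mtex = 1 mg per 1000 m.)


Formula: fineness (mtex) = mass (mg) / total length (km) = (mass_mg / total_length_m) * 1000
Step 1: Convert fiber length: 2.9 cm = 0.029 m
Step 2: Total fiber length = 399 * 0.029 = 11.571 m
Step 3: Linear density = 2.0 mg / 11.571 m = 0.1728 mg/m
Step 4: fineness = 0.1728 * 1000 = 172.8 mtex

172.8 mtex


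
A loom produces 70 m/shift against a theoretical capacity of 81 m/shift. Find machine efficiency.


Formula: Efficiency% = (Actual output / Theoretical output) * 100
Efficiency% = (70 / 81) * 100
Efficiency% = 0.864198 * 100 = 86.4198% ≈ 86.4%

86.4%


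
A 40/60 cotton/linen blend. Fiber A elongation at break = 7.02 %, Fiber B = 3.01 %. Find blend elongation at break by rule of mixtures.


Formula: Blend property = (fraction_A * property_A) + (fraction_B * property_B)
Step 1: Contribution A = 40/100 * 7.02 % = 2.808 %
Step 2: Contribution B = 60/100 * 3.01 % = 1.806 %
Step 3: Blend elongation at break = 2.808 + 1.806 = 4.614 %

4.614 %


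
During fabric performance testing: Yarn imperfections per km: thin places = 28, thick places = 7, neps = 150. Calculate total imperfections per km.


Formula: Total = thin places + thick places + neps
Total = 28 + 7 + 150
Total = 185 imperfections/km

185 imperfections/km


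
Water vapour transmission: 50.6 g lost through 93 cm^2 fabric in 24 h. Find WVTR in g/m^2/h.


Formula: WVTR = mass_loss / (area * time)
Step 1: Convert area: 93 cm^2 = 0.0093 m^2
Step 2: WVTR = 50.6 g / (0.0093 m^2 * 24 h)
Step 3: WVTR = 50.6 / 0.2232 = 226.7 g/m^2/h

226.7 g/m^2/h


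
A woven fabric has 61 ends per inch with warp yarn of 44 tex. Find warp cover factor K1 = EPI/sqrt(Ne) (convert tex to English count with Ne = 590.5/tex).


Formula: K1 = EPI / sqrt(Ne), with Ne = 590.5 / tex_warp
Step 1: Ne = 590.5 / 44 = 13.42
Step 2: sqrt(Ne) = sqrt(13.42) = 3.6633
Step 3: K1 = 61 / 3.6633 = 16.7

16.7


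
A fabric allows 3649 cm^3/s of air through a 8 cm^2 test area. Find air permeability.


Formula: Air Permeability = Airflow / Test Area
AP = 3649 cm^3/s / 8 cm^2
AP = 456.1 cm^3/s/cm^2

456.1 cm^3/s/cm^2


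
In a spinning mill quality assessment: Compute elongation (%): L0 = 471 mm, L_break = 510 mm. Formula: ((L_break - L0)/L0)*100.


Formula: Elongation (%) = ((L_break - L0) / L0) * 100
Step 1: Extension = 510 - 471 = 39 mm
Step 2: Elongation = (39 / 471) * 100
Step 3: Elongation = 0.082803 * 100 = 8.2803% ≈ 8.3%

8.3%


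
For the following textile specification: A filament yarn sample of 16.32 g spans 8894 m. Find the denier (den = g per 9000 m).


Formula: den = (mass_g / length_m) * 9000
Substituting: den = (16.32 / 8894) * 9000
Intermediate: 16.32 / 8894 = 0.00183494 g/m
den = 0.00183494 * 9000 = 16.5 denier

16.5 denier


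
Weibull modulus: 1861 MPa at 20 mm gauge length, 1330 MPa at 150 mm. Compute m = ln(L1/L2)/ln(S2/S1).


Formula: m = ln(L1/L2) / ln(S2/S1)
Step 1: ln(L1/L2) = ln(20/150) = -2.01490
Step 2: S2/S1 = 1330/1861 = 0.71467
Step 3: ln(S2/S1) = ln(0.71467) = -0.33593
Step 4: m = -2.01490 / -0.33593 = 6.00

6.00 (Weibull m)


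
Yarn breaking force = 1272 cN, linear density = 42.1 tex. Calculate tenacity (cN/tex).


Formula: Tenacity = Breaking force / Linear density
Tenacity = 1272 cN / 42.1 tex
Tenacity = 30.21 cN/tex

30.21 cN/tex


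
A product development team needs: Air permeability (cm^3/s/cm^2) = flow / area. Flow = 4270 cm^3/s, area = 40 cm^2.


Formula: Air Permeability = Airflow / Test Area
AP = 4270 cm^3/s / 40 cm^2
AP = 106.8 cm^3/s/cm^2

106.8 cm^3/s/cm^2


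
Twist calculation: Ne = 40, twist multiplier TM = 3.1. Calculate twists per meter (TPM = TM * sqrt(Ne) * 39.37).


Formula: TPM = TM * sqrt(Ne) * 39.37
Step 1: sqrt(Ne) = sqrt(40) = 6.3246
Step 2: TM * sqrt(Ne) = 3.1 * 6.3246 = 19.6063
Step 3: TPM = 19.6063 * 39.37 = 772 twists/m

772 twists/m


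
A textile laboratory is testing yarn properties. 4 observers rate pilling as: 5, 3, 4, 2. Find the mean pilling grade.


Formula: Mean = sum / count
Sum = 5 + 3 + 4 + 2 = 14
Mean = 14 / 4 = 3.5

3.5


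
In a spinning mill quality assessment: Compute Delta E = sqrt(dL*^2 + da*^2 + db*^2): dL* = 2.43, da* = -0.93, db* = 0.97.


Formula: Delta E = sqrt(dL*^2 + da*^2 + db*^2)
Step 1: dL*^2 = 2.43^2 = 5.9049
Step 2: da*^2 = (-0.93)^2 = 0.8649
Step 3: db*^2 = 0.97^2 = 0.9409
Step 4: Sum = 5.9049 + 0.8649 + 0.9409 = 7.7107
Step 5: Delta E = sqrt(7.7107) = 2.78

2.78 Delta E


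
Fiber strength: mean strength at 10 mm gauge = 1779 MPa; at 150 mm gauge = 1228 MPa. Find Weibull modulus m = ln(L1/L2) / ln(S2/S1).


Formula: m = ln(L1/L2) / ln(S2/S1)
Step 1: ln(L1/L2) = ln(10/150) = -2.70805
Step 2: S2/S1 = 1228/1779 = 0.69028
Step 3: ln(S2/S1) = ln(0.69028) = -0.37066
Step 4: m = -2.70805 / -0.37066 = 7.31

7.31 (Weibull m)
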